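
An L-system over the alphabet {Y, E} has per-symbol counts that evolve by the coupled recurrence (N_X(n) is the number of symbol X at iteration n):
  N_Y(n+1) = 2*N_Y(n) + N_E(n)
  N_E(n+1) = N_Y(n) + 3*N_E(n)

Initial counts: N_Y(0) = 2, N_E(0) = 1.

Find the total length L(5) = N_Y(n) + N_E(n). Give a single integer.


Answer: 1625

Derivation:
Step 0: N_Y=2, N_E=1, L=3
Step 1: N_Y=5, N_E=5, L=10
Step 2: N_Y=15, N_E=20, L=35
Step 3: N_Y=50, N_E=75, L=125
Step 4: N_Y=175, N_E=275, L=450
Step 5: N_Y=625, N_E=1000, L=1625


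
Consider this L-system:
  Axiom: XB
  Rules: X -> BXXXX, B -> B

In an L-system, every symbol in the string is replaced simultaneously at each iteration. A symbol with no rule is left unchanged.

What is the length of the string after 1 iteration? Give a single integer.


Step 0: length = 2
Step 1: length = 6

Answer: 6


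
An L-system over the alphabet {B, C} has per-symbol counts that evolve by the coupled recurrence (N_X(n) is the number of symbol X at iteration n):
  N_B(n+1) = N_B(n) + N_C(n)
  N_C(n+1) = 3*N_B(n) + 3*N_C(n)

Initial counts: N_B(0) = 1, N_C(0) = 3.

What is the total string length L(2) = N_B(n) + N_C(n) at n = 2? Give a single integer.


Answer: 64

Derivation:
Step 0: N_B=1, N_C=3, L=4
Step 1: N_B=4, N_C=12, L=16
Step 2: N_B=16, N_C=48, L=64


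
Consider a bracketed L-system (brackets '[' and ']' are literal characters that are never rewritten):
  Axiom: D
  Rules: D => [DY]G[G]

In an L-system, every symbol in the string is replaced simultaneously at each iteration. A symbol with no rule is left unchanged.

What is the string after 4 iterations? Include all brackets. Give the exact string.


Answer: [[[[DY]G[G]Y]G[G]Y]G[G]Y]G[G]

Derivation:
Step 0: D
Step 1: [DY]G[G]
Step 2: [[DY]G[G]Y]G[G]
Step 3: [[[DY]G[G]Y]G[G]Y]G[G]
Step 4: [[[[DY]G[G]Y]G[G]Y]G[G]Y]G[G]


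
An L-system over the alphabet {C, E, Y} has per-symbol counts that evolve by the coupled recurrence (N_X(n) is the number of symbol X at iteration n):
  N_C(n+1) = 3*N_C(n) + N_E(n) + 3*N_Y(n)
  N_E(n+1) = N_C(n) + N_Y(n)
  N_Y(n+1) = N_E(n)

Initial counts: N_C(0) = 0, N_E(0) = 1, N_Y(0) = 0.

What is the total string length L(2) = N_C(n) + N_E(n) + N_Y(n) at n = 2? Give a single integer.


Step 0: N_C=0, N_E=1, N_Y=0, L=1
Step 1: N_C=1, N_E=0, N_Y=1, L=2
Step 2: N_C=6, N_E=2, N_Y=0, L=8

Answer: 8


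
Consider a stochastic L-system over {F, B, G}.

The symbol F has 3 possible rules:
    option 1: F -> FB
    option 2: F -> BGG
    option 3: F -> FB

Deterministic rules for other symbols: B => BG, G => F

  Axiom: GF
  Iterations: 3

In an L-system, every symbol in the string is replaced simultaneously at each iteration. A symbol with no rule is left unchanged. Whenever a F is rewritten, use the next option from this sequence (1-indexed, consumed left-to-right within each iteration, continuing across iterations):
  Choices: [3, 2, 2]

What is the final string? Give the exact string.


Answer: BGFFBGFFBGF

Derivation:
Step 0: GF
Step 1: FFB  (used choices [3])
Step 2: BGGBGGBG  (used choices [2, 2])
Step 3: BGFFBGFFBGF  (used choices [])


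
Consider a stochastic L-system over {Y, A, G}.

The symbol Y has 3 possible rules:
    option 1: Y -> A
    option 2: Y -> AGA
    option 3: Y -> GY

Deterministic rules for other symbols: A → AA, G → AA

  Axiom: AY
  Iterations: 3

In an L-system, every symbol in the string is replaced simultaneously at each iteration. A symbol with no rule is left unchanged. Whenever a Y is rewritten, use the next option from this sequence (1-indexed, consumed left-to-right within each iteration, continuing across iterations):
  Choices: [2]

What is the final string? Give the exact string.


Answer: AAAAAAAAAAAAAAAAAAAA

Derivation:
Step 0: AY
Step 1: AAAGA  (used choices [2])
Step 2: AAAAAAAAAA  (used choices [])
Step 3: AAAAAAAAAAAAAAAAAAAA  (used choices [])


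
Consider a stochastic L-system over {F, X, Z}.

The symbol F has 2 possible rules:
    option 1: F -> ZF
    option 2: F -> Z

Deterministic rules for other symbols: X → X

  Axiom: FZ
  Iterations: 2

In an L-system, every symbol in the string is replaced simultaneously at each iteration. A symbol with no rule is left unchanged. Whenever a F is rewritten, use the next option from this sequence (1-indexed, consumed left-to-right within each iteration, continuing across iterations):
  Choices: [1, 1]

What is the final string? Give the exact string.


Answer: ZZFZ

Derivation:
Step 0: FZ
Step 1: ZFZ  (used choices [1])
Step 2: ZZFZ  (used choices [1])


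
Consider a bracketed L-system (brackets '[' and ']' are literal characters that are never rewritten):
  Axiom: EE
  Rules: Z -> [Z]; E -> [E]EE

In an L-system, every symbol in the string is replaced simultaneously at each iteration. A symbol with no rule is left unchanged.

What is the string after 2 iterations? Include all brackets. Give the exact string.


Answer: [[E]EE][E]EE[E]EE[[E]EE][E]EE[E]EE

Derivation:
Step 0: EE
Step 1: [E]EE[E]EE
Step 2: [[E]EE][E]EE[E]EE[[E]EE][E]EE[E]EE


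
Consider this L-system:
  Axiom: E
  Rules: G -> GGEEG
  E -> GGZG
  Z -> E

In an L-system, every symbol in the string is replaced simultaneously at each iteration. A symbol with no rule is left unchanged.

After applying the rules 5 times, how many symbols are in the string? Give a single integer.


Answer: 1420

Derivation:
Step 0: length = 1
Step 1: length = 4
Step 2: length = 16
Step 3: length = 73
Step 4: length = 319
Step 5: length = 1420


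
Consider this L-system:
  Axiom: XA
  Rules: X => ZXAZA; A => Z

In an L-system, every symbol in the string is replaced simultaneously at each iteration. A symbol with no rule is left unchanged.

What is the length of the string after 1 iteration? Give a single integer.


Step 0: length = 2
Step 1: length = 6

Answer: 6


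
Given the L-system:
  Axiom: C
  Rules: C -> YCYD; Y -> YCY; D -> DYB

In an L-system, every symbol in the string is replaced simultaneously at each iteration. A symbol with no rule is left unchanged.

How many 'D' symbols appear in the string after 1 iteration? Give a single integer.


Step 0: C  (0 'D')
Step 1: YCYD  (1 'D')

Answer: 1


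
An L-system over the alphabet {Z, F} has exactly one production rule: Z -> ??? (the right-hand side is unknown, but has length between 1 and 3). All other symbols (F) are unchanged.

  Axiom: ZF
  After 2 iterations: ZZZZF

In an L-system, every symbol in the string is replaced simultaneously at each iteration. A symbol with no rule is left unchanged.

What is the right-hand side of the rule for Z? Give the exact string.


Answer: ZZ

Derivation:
Trying Z -> ZZ:
  Step 0: ZF
  Step 1: ZZF
  Step 2: ZZZZF
Matches the given result.


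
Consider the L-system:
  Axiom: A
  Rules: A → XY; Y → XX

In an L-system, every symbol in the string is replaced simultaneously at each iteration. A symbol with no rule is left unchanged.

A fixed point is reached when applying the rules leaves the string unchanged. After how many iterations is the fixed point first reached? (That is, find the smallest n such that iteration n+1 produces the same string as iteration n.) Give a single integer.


Step 0: A
Step 1: XY
Step 2: XXX
Step 3: XXX  (unchanged — fixed point at step 2)

Answer: 2


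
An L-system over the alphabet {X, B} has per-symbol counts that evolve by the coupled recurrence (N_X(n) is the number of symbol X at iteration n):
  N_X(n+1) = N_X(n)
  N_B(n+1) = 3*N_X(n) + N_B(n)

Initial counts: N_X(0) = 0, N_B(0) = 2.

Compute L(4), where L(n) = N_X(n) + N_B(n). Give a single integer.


Step 0: N_X=0, N_B=2, L=2
Step 1: N_X=0, N_B=2, L=2
Step 2: N_X=0, N_B=2, L=2
Step 3: N_X=0, N_B=2, L=2
Step 4: N_X=0, N_B=2, L=2

Answer: 2


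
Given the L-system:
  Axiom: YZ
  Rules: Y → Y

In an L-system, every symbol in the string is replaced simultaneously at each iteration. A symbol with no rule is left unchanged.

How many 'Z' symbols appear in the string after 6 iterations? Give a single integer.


Answer: 1

Derivation:
Step 0: YZ  (1 'Z')
Step 1: YZ  (1 'Z')
Step 2: YZ  (1 'Z')
Step 3: YZ  (1 'Z')
Step 4: YZ  (1 'Z')
Step 5: YZ  (1 'Z')
Step 6: YZ  (1 'Z')


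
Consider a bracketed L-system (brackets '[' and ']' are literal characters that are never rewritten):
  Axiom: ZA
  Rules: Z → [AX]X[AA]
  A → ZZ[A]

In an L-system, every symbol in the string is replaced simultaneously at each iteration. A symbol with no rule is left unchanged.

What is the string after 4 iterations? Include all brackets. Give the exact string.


Answer: [[ZZ[A]X]X[ZZ[A]ZZ[A]][ZZ[A]X]X[ZZ[A]ZZ[A]][[AX]X[AA][AX]X[AA][ZZ[A]]]X]X[[ZZ[A]X]X[ZZ[A]ZZ[A]][ZZ[A]X]X[ZZ[A]ZZ[A]][[AX]X[AA][AX]X[AA][ZZ[A]]][ZZ[A]X]X[ZZ[A]ZZ[A]][ZZ[A]X]X[ZZ[A]ZZ[A]][[AX]X[AA][AX]X[AA][ZZ[A]]]][[AX]X[AA][AX]X[AA][ZZ[A]]X]X[[AX]X[AA][AX]X[AA][ZZ[A]][AX]X[AA][AX]X[AA][ZZ[A]]][[AX]X[AA][AX]X[AA][ZZ[A]]X]X[[AX]X[AA][AX]X[AA][ZZ[A]][AX]X[AA][AX]X[AA][ZZ[A]]][[ZZ[A]X]X[ZZ[A]ZZ[A]][ZZ[A]X]X[ZZ[A]ZZ[A]][[AX]X[AA][AX]X[AA][ZZ[A]]]]

Derivation:
Step 0: ZA
Step 1: [AX]X[AA]ZZ[A]
Step 2: [ZZ[A]X]X[ZZ[A]ZZ[A]][AX]X[AA][AX]X[AA][ZZ[A]]
Step 3: [[AX]X[AA][AX]X[AA][ZZ[A]]X]X[[AX]X[AA][AX]X[AA][ZZ[A]][AX]X[AA][AX]X[AA][ZZ[A]]][ZZ[A]X]X[ZZ[A]ZZ[A]][ZZ[A]X]X[ZZ[A]ZZ[A]][[AX]X[AA][AX]X[AA][ZZ[A]]]
Step 4: [[ZZ[A]X]X[ZZ[A]ZZ[A]][ZZ[A]X]X[ZZ[A]ZZ[A]][[AX]X[AA][AX]X[AA][ZZ[A]]]X]X[[ZZ[A]X]X[ZZ[A]ZZ[A]][ZZ[A]X]X[ZZ[A]ZZ[A]][[AX]X[AA][AX]X[AA][ZZ[A]]][ZZ[A]X]X[ZZ[A]ZZ[A]][ZZ[A]X]X[ZZ[A]ZZ[A]][[AX]X[AA][AX]X[AA][ZZ[A]]]][[AX]X[AA][AX]X[AA][ZZ[A]]X]X[[AX]X[AA][AX]X[AA][ZZ[A]][AX]X[AA][AX]X[AA][ZZ[A]]][[AX]X[AA][AX]X[AA][ZZ[A]]X]X[[AX]X[AA][AX]X[AA][ZZ[A]][AX]X[AA][AX]X[AA][ZZ[A]]][[ZZ[A]X]X[ZZ[A]ZZ[A]][ZZ[A]X]X[ZZ[A]ZZ[A]][[AX]X[AA][AX]X[AA][ZZ[A]]]]


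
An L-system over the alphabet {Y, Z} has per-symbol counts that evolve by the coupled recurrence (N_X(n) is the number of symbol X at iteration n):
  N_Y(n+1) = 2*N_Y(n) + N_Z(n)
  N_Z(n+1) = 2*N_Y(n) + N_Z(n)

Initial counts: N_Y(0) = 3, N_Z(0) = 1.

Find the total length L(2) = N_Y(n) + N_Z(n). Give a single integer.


Step 0: N_Y=3, N_Z=1, L=4
Step 1: N_Y=7, N_Z=7, L=14
Step 2: N_Y=21, N_Z=21, L=42

Answer: 42


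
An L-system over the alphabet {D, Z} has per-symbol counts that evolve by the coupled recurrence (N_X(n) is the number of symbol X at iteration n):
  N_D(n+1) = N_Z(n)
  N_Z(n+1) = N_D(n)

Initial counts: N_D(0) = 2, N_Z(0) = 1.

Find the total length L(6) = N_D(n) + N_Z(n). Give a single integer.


Answer: 3

Derivation:
Step 0: N_D=2, N_Z=1, L=3
Step 1: N_D=1, N_Z=2, L=3
Step 2: N_D=2, N_Z=1, L=3
Step 3: N_D=1, N_Z=2, L=3
Step 4: N_D=2, N_Z=1, L=3
Step 5: N_D=1, N_Z=2, L=3
Step 6: N_D=2, N_Z=1, L=3


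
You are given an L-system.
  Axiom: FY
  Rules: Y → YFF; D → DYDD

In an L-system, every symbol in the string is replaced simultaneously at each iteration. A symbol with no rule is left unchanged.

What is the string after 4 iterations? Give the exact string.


Answer: FYFFFFFFFF

Derivation:
Step 0: FY
Step 1: FYFF
Step 2: FYFFFF
Step 3: FYFFFFFF
Step 4: FYFFFFFFFF


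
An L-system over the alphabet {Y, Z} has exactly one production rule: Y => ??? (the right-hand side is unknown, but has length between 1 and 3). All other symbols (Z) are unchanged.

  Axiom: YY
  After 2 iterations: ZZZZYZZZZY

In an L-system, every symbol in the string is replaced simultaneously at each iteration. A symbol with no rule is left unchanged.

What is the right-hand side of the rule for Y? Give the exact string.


Trying Y => ZZY:
  Step 0: YY
  Step 1: ZZYZZY
  Step 2: ZZZZYZZZZY
Matches the given result.

Answer: ZZY


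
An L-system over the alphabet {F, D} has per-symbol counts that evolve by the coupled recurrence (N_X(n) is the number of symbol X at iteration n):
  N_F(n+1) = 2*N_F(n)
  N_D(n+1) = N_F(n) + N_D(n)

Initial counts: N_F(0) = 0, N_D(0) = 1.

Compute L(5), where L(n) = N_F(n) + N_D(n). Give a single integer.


Step 0: N_F=0, N_D=1, L=1
Step 1: N_F=0, N_D=1, L=1
Step 2: N_F=0, N_D=1, L=1
Step 3: N_F=0, N_D=1, L=1
Step 4: N_F=0, N_D=1, L=1
Step 5: N_F=0, N_D=1, L=1

Answer: 1


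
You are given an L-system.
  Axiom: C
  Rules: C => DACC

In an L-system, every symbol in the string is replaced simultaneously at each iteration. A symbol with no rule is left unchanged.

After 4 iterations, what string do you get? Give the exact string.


Step 0: C
Step 1: DACC
Step 2: DADACCDACC
Step 3: DADADACCDACCDADACCDACC
Step 4: DADADADACCDACCDADACCDACCDADADACCDACCDADACCDACC

Answer: DADADADACCDACCDADACCDACCDADADACCDACCDADACCDACC


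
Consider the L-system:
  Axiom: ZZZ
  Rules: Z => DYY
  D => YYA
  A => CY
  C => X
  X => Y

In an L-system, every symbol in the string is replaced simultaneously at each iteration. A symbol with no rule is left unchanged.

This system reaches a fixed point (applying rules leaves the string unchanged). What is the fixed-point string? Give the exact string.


Step 0: ZZZ
Step 1: DYYDYYDYY
Step 2: YYAYYYYAYYYYAYY
Step 3: YYCYYYYYCYYYYYCYYY
Step 4: YYXYYYYYXYYYYYXYYY
Step 5: YYYYYYYYYYYYYYYYYY
Step 6: YYYYYYYYYYYYYYYYYY  (unchanged — fixed point at step 5)

Answer: YYYYYYYYYYYYYYYYYY


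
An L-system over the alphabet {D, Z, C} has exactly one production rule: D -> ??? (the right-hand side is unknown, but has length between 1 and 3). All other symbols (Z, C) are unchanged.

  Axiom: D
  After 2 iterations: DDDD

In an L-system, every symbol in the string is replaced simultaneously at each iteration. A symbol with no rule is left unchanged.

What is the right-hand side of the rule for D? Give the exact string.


Answer: DD

Derivation:
Trying D -> DD:
  Step 0: D
  Step 1: DD
  Step 2: DDDD
Matches the given result.


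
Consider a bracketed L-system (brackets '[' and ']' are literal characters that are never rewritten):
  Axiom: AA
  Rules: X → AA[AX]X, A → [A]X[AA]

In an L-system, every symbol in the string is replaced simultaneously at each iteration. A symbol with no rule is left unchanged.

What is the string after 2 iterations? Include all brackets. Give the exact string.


Step 0: AA
Step 1: [A]X[AA][A]X[AA]
Step 2: [[A]X[AA]]AA[AX]X[[A]X[AA][A]X[AA]][[A]X[AA]]AA[AX]X[[A]X[AA][A]X[AA]]

Answer: [[A]X[AA]]AA[AX]X[[A]X[AA][A]X[AA]][[A]X[AA]]AA[AX]X[[A]X[AA][A]X[AA]]


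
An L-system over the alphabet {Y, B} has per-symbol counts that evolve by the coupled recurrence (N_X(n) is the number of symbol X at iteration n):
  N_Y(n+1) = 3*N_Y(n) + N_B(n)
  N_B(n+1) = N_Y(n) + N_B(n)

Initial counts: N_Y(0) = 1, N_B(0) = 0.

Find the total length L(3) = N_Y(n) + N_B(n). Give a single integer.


Answer: 48

Derivation:
Step 0: N_Y=1, N_B=0, L=1
Step 1: N_Y=3, N_B=1, L=4
Step 2: N_Y=10, N_B=4, L=14
Step 3: N_Y=34, N_B=14, L=48


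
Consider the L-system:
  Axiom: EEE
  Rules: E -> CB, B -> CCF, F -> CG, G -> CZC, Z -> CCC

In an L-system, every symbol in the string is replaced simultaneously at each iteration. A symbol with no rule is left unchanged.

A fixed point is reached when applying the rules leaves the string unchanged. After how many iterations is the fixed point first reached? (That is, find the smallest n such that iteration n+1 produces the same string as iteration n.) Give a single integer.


Step 0: EEE
Step 1: CBCBCB
Step 2: CCCFCCCFCCCF
Step 3: CCCCGCCCCGCCCCG
Step 4: CCCCCZCCCCCCZCCCCCCZC
Step 5: CCCCCCCCCCCCCCCCCCCCCCCCCCC
Step 6: CCCCCCCCCCCCCCCCCCCCCCCCCCC  (unchanged — fixed point at step 5)

Answer: 5


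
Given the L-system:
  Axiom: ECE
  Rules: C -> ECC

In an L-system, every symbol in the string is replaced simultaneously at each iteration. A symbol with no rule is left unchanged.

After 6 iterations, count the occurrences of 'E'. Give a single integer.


Step 0: ECE  (2 'E')
Step 1: EECCE  (3 'E')
Step 2: EEECCECCE  (5 'E')
Step 3: EEEECCECCEECCECCE  (9 'E')
Step 4: EEEEECCECCEECCECCEEECCECCEECCECCE  (17 'E')
Step 5: EEEEEECCECCEECCECCEEECCECCEECCECCEEEECCECCEECCECCEEECCECCEECCECCE  (33 'E')
Step 6: EEEEEEECCECCEECCECCEEECCECCEECCECCEEEECCECCEECCECCEEECCECCEECCECCEEEEECCECCEECCECCEEECCECCEECCECCEEEECCECCEECCECCEEECCECCEECCECCE  (65 'E')

Answer: 65


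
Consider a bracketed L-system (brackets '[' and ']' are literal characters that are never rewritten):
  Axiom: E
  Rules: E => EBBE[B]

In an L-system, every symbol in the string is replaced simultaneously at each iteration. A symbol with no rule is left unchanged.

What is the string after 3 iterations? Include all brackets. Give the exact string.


Answer: EBBE[B]BBEBBE[B][B]BBEBBE[B]BBEBBE[B][B][B]

Derivation:
Step 0: E
Step 1: EBBE[B]
Step 2: EBBE[B]BBEBBE[B][B]
Step 3: EBBE[B]BBEBBE[B][B]BBEBBE[B]BBEBBE[B][B][B]


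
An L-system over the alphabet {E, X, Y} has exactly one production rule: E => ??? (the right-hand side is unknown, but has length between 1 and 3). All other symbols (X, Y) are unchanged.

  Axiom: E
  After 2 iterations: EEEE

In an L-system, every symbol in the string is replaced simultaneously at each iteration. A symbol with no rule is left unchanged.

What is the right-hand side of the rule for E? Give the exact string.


Trying E => EE:
  Step 0: E
  Step 1: EE
  Step 2: EEEE
Matches the given result.

Answer: EE


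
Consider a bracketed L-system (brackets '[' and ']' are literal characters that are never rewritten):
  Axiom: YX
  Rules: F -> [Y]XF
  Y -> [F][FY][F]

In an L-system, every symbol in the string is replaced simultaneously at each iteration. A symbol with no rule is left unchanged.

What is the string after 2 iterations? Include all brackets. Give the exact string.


Answer: [[Y]XF][[Y]XF[F][FY][F]][[Y]XF]X

Derivation:
Step 0: YX
Step 1: [F][FY][F]X
Step 2: [[Y]XF][[Y]XF[F][FY][F]][[Y]XF]X


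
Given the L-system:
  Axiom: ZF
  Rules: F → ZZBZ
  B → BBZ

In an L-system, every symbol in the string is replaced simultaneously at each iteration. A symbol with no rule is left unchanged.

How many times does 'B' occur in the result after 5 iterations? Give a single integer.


Step 0: ZF  (0 'B')
Step 1: ZZZBZ  (1 'B')
Step 2: ZZZBBZZ  (2 'B')
Step 3: ZZZBBZBBZZZ  (4 'B')
Step 4: ZZZBBZBBZZBBZBBZZZZ  (8 'B')
Step 5: ZZZBBZBBZZBBZBBZZZBBZBBZZBBZBBZZZZZ  (16 'B')

Answer: 16


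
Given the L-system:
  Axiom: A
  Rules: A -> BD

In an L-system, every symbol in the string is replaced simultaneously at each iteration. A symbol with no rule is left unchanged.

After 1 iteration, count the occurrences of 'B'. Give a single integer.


Step 0: A  (0 'B')
Step 1: BD  (1 'B')

Answer: 1


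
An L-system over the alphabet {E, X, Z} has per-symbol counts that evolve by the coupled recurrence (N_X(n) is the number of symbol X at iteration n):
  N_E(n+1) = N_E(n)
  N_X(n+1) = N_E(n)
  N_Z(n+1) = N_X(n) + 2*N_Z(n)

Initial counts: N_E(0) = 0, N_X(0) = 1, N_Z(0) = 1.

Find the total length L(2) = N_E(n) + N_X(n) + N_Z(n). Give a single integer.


Step 0: N_E=0, N_X=1, N_Z=1, L=2
Step 1: N_E=0, N_X=0, N_Z=3, L=3
Step 2: N_E=0, N_X=0, N_Z=6, L=6

Answer: 6


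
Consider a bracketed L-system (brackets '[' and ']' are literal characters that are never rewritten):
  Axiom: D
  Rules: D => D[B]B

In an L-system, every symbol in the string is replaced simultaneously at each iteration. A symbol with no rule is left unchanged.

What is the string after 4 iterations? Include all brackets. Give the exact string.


Answer: D[B]B[B]B[B]B[B]B

Derivation:
Step 0: D
Step 1: D[B]B
Step 2: D[B]B[B]B
Step 3: D[B]B[B]B[B]B
Step 4: D[B]B[B]B[B]B[B]B


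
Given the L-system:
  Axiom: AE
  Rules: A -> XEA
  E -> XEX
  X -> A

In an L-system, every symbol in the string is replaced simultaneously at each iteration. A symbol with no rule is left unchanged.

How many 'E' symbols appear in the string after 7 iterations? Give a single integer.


Step 0: AE  (1 'E')
Step 1: XEAXEX  (2 'E')
Step 2: AXEXXEAAXEXA  (3 'E')
Step 3: XEAAXEXAAXEXXEAXEAAXEXAXEA  (7 'E')
Step 4: AXEXXEAXEAAXEXAXEAXEAAXEXAAXEXXEAAXEXXEAXEAAXEXAXEAAXEXXEA  (16 'E')
Step 5: XEAAXEXAAXEXXEAAXEXXEAXEAAXEXAXEAAXEXXEAAXEXXEAXEAAXEXAXEAXEAAXEXAAXEXXEAXEAAXEXAAXEXXEAAXEXXEAXEAAXEXAXEAAXEXXEAXEAAXEXAAXEXXEA  (35 'E')
Step 6: AXEXXEAXEAAXEXAXEAXEAAXEXAAXEXXEAXEAAXEXAAXEXXEAAXEXXEAXEAAXEXAXEAAXEXXEAXEAAXEXAAXEXXEAXEAAXEXAAXEXXEAAXEXXEAXEAAXEXAXEAAXEXXEAAXEXXEAXEAAXEXAXEAXEAAXEXAAXEXXEAAXEXXEAXEAAXEXAXEAXEAAXEXAAXEXXEAXEAAXEXAAXEXXEAAXEXXEAXEAAXEXAXEAAXEXXEAXEAAXEXAAXEXXEAAXEXXEAXEAAXEXAXEAXEAAXEXAAXEXXEA  (77 'E')
Step 7: XEAAXEXAAXEXXEAAXEXXEAXEAAXEXAXEAAXEXXEAAXEXXEAXEAAXEXAXEAXEAAXEXAAXEXXEAAXEXXEAXEAAXEXAXEAXEAAXEXAAXEXXEAXEAAXEXAAXEXXEAAXEXXEAXEAAXEXAXEAAXEXXEAXEAAXEXAAXEXXEAAXEXXEAXEAAXEXAXEAXEAAXEXAAXEXXEAAXEXXEAXEAAXEXAXEAXEAAXEXAAXEXXEAXEAAXEXAAXEXXEAAXEXXEAXEAAXEXAXEAAXEXXEAXEAAXEXAAXEXXEAXEAAXEXAAXEXXEAAXEXXEAXEAAXEXAXEAAXEXXEAAXEXXEAXEAAXEXAXEAXEAAXEXAAXEXXEAXEAAXEXAAXEXXEAAXEXXEAXEAAXEXAXEAAXEXXEAAXEXXEAXEAAXEXAXEAXEAAXEXAAXEXXEAAXEXXEAXEAAXEXAXEAXEAAXEXAAXEXXEAXEAAXEXAAXEXXEAAXEXXEAXEAAXEXAXEAAXEXXEAXEAAXEXAAXEXXEAAXEXXEAXEAAXEXAXEAXEAAXEXAAXEXXEAXEAAXEXAAXEXXEAAXEXXEAXEAAXEXAXEAAXEXXEAAXEXXEAXEAAXEXAXEAXEAAXEXAAXEXXEA  (170 'E')

Answer: 170


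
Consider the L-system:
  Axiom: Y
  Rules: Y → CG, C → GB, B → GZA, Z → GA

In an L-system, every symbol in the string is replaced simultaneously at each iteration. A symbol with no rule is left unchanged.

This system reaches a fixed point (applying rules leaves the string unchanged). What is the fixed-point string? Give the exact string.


Step 0: Y
Step 1: CG
Step 2: GBG
Step 3: GGZAG
Step 4: GGGAAG
Step 5: GGGAAG  (unchanged — fixed point at step 4)

Answer: GGGAAG


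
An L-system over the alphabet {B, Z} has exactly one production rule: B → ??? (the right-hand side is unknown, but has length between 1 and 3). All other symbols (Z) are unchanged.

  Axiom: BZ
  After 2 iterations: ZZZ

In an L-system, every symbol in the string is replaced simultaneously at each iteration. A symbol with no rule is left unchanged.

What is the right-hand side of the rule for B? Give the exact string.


Trying B → ZZ:
  Step 0: BZ
  Step 1: ZZZ
  Step 2: ZZZ
Matches the given result.

Answer: ZZ


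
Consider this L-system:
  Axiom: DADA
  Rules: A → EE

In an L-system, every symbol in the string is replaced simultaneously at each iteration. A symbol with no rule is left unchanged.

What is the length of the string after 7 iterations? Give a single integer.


Step 0: length = 4
Step 1: length = 6
Step 2: length = 6
Step 3: length = 6
Step 4: length = 6
Step 5: length = 6
Step 6: length = 6
Step 7: length = 6

Answer: 6


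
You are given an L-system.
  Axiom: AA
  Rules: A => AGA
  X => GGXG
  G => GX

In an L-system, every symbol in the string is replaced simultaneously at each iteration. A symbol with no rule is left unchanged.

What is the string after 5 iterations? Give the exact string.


Step 0: AA
Step 1: AGAAGA
Step 2: AGAGXAGAAGAGXAGA
Step 3: AGAGXAGAGXGGXGAGAGXAGAAGAGXAGAGXGGXGAGAGXAGA
Step 4: AGAGXAGAGXGGXGAGAGXAGAGXGGXGGXGXGGXGGXAGAGXAGAGXGGXGAGAGXAGAAGAGXAGAGXGGXGAGAGXAGAGXGGXGGXGXGGXGGXAGAGXAGAGXGGXGAGAGXAGA
Step 5: AGAGXAGAGXGGXGAGAGXAGAGXGGXGGXGXGGXGGXAGAGXAGAGXGGXGAGAGXAGAGXGGXGGXGXGGXGGXGXGGXGGXGGXGGXGXGGXGGXGXGGXGAGAGXAGAGXGGXGAGAGXAGAGXGGXGGXGXGGXGGXAGAGXAGAGXGGXGAGAGXAGAAGAGXAGAGXGGXGAGAGXAGAGXGGXGGXGXGGXGGXAGAGXAGAGXGGXGAGAGXAGAGXGGXGGXGXGGXGGXGXGGXGGXGGXGGXGXGGXGGXGXGGXGAGAGXAGAGXGGXGAGAGXAGAGXGGXGGXGXGGXGGXAGAGXAGAGXGGXGAGAGXAGA

Answer: AGAGXAGAGXGGXGAGAGXAGAGXGGXGGXGXGGXGGXAGAGXAGAGXGGXGAGAGXAGAGXGGXGGXGXGGXGGXGXGGXGGXGGXGGXGXGGXGGXGXGGXGAGAGXAGAGXGGXGAGAGXAGAGXGGXGGXGXGGXGGXAGAGXAGAGXGGXGAGAGXAGAAGAGXAGAGXGGXGAGAGXAGAGXGGXGGXGXGGXGGXAGAGXAGAGXGGXGAGAGXAGAGXGGXGGXGXGGXGGXGXGGXGGXGGXGGXGXGGXGGXGXGGXGAGAGXAGAGXGGXGAGAGXAGAGXGGXGGXGXGGXGGXAGAGXAGAGXGGXGAGAGXAGA


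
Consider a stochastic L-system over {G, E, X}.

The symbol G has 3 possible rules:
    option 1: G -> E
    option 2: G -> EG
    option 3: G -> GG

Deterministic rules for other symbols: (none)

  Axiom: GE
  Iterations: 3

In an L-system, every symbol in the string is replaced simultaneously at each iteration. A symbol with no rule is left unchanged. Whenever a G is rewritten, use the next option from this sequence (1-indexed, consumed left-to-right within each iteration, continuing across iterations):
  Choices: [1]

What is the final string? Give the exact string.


Step 0: GE
Step 1: EE  (used choices [1])
Step 2: EE  (used choices [])
Step 3: EE  (used choices [])

Answer: EE


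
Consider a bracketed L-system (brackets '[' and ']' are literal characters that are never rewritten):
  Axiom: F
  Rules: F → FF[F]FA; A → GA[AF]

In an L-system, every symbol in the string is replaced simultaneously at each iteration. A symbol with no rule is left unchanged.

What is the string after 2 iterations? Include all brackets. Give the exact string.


Step 0: F
Step 1: FF[F]FA
Step 2: FF[F]FAFF[F]FA[FF[F]FA]FF[F]FAGA[AF]

Answer: FF[F]FAFF[F]FA[FF[F]FA]FF[F]FAGA[AF]


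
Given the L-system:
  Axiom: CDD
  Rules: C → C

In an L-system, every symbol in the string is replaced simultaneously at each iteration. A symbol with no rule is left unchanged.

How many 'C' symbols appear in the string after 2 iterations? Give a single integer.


Answer: 1

Derivation:
Step 0: CDD  (1 'C')
Step 1: CDD  (1 'C')
Step 2: CDD  (1 'C')


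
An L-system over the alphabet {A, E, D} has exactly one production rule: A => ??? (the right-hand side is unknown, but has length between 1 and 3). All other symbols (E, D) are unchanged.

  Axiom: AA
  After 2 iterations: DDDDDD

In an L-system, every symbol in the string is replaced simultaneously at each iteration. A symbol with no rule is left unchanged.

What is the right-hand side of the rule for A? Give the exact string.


Trying A => DDD:
  Step 0: AA
  Step 1: DDDDDD
  Step 2: DDDDDD
Matches the given result.

Answer: DDD


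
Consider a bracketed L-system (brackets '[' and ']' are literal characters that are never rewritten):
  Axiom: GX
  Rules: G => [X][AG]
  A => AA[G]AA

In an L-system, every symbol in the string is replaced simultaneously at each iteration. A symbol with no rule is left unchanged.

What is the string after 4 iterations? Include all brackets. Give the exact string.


Answer: [X][AA[G]AAAA[G]AA[[X][AG]]AA[G]AAAA[G]AAAA[G]AAAA[G]AA[[X][AG]]AA[G]AAAA[G]AA[[X][AA[G]AA[X][AG]]]AA[G]AAAA[G]AA[[X][AG]]AA[G]AAAA[G]AAAA[G]AAAA[G]AA[[X][AG]]AA[G]AAAA[G]AA[X][AA[G]AAAA[G]AA[[X][AG]]AA[G]AAAA[G]AA[X][AA[G]AA[X][AG]]]]X

Derivation:
Step 0: GX
Step 1: [X][AG]X
Step 2: [X][AA[G]AA[X][AG]]X
Step 3: [X][AA[G]AAAA[G]AA[[X][AG]]AA[G]AAAA[G]AA[X][AA[G]AA[X][AG]]]X
Step 4: [X][AA[G]AAAA[G]AA[[X][AG]]AA[G]AAAA[G]AAAA[G]AAAA[G]AA[[X][AG]]AA[G]AAAA[G]AA[[X][AA[G]AA[X][AG]]]AA[G]AAAA[G]AA[[X][AG]]AA[G]AAAA[G]AAAA[G]AAAA[G]AA[[X][AG]]AA[G]AAAA[G]AA[X][AA[G]AAAA[G]AA[[X][AG]]AA[G]AAAA[G]AA[X][AA[G]AA[X][AG]]]]X


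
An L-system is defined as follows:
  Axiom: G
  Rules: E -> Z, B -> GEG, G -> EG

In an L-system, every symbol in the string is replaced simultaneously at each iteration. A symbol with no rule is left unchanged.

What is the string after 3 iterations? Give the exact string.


Answer: ZZEG

Derivation:
Step 0: G
Step 1: EG
Step 2: ZEG
Step 3: ZZEG


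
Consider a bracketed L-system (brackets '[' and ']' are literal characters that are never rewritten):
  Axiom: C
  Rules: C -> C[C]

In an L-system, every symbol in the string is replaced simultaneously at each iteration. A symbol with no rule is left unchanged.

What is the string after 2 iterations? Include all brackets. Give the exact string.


Step 0: C
Step 1: C[C]
Step 2: C[C][C[C]]

Answer: C[C][C[C]]


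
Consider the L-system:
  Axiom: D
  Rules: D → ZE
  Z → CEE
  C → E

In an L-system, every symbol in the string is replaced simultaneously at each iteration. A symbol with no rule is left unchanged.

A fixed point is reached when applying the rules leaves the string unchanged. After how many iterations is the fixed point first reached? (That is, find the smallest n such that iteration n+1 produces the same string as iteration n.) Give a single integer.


Step 0: D
Step 1: ZE
Step 2: CEEE
Step 3: EEEE
Step 4: EEEE  (unchanged — fixed point at step 3)

Answer: 3


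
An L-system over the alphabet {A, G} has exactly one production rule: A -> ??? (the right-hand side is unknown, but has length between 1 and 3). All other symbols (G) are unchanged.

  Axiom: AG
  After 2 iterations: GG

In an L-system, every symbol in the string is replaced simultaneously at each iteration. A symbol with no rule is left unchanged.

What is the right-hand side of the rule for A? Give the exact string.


Answer: G

Derivation:
Trying A -> G:
  Step 0: AG
  Step 1: GG
  Step 2: GG
Matches the given result.


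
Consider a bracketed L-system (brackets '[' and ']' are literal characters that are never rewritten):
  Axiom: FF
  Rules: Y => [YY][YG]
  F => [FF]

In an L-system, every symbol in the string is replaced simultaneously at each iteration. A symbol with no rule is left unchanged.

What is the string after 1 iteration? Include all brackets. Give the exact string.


Step 0: FF
Step 1: [FF][FF]

Answer: [FF][FF]


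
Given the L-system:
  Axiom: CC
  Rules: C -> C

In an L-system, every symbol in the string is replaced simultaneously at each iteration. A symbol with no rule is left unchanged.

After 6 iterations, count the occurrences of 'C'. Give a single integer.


Step 0: CC  (2 'C')
Step 1: CC  (2 'C')
Step 2: CC  (2 'C')
Step 3: CC  (2 'C')
Step 4: CC  (2 'C')
Step 5: CC  (2 'C')
Step 6: CC  (2 'C')

Answer: 2


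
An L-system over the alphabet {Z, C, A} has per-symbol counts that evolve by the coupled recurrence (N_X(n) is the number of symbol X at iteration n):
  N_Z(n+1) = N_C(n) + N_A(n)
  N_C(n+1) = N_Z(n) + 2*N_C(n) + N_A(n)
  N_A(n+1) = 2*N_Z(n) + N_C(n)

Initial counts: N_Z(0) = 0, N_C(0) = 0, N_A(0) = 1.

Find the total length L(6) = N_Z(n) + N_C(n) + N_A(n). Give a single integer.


Step 0: N_Z=0, N_C=0, N_A=1, L=1
Step 1: N_Z=1, N_C=1, N_A=0, L=2
Step 2: N_Z=1, N_C=3, N_A=3, L=7
Step 3: N_Z=6, N_C=10, N_A=5, L=21
Step 4: N_Z=15, N_C=31, N_A=22, L=68
Step 5: N_Z=53, N_C=99, N_A=61, L=213
Step 6: N_Z=160, N_C=312, N_A=205, L=677

Answer: 677


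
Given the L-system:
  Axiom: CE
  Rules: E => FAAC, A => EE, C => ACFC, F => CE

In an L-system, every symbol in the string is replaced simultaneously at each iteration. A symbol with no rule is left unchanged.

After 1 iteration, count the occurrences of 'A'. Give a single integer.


Step 0: CE  (0 'A')
Step 1: ACFCFAAC  (3 'A')

Answer: 3


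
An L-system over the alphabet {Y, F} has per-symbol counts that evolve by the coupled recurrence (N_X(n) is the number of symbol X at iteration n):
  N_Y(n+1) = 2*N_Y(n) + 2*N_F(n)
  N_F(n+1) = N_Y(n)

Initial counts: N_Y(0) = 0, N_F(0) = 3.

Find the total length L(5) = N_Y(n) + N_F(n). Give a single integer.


Answer: 360

Derivation:
Step 0: N_Y=0, N_F=3, L=3
Step 1: N_Y=6, N_F=0, L=6
Step 2: N_Y=12, N_F=6, L=18
Step 3: N_Y=36, N_F=12, L=48
Step 4: N_Y=96, N_F=36, L=132
Step 5: N_Y=264, N_F=96, L=360


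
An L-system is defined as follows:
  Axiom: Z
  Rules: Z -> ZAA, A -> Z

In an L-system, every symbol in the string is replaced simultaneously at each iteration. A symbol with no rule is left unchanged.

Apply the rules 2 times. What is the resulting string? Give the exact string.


Answer: ZAAZZ

Derivation:
Step 0: Z
Step 1: ZAA
Step 2: ZAAZZ


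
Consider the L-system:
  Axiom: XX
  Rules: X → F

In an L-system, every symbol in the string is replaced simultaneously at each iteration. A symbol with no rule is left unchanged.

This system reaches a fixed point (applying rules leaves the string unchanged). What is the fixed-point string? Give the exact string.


Answer: FF

Derivation:
Step 0: XX
Step 1: FF
Step 2: FF  (unchanged — fixed point at step 1)


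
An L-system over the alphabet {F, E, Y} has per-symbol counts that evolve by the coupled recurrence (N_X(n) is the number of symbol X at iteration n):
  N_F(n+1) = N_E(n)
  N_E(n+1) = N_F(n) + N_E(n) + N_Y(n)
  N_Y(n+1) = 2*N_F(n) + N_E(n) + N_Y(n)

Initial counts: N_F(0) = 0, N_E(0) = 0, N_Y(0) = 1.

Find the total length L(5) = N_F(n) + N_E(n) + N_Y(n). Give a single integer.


Step 0: N_F=0, N_E=0, N_Y=1, L=1
Step 1: N_F=0, N_E=1, N_Y=1, L=2
Step 2: N_F=1, N_E=2, N_Y=2, L=5
Step 3: N_F=2, N_E=5, N_Y=6, L=13
Step 4: N_F=5, N_E=13, N_Y=15, L=33
Step 5: N_F=13, N_E=33, N_Y=38, L=84

Answer: 84


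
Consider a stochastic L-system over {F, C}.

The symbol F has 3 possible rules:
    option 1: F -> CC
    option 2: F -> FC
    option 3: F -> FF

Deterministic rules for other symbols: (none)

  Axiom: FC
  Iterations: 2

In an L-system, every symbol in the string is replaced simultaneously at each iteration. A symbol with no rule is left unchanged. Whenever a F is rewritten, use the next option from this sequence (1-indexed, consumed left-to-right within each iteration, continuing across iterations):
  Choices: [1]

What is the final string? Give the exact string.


Step 0: FC
Step 1: CCC  (used choices [1])
Step 2: CCC  (used choices [])

Answer: CCC


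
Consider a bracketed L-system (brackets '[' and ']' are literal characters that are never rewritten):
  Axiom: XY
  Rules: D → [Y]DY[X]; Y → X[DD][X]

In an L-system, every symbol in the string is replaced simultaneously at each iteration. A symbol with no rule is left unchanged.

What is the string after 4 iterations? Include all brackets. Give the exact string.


Answer: XX[[X[[Y]DY[X][Y]DY[X]][X]][X[DD][X]][Y]DY[X]X[DD][X][X]X[[Y]DY[X][Y]DY[X]][X][X][X[[Y]DY[X][Y]DY[X]][X]][X[DD][X]][Y]DY[X]X[DD][X][X]X[[Y]DY[X][Y]DY[X]][X][X]][X]

Derivation:
Step 0: XY
Step 1: XX[DD][X]
Step 2: XX[[Y]DY[X][Y]DY[X]][X]
Step 3: XX[[X[DD][X]][Y]DY[X]X[DD][X][X][X[DD][X]][Y]DY[X]X[DD][X][X]][X]
Step 4: XX[[X[[Y]DY[X][Y]DY[X]][X]][X[DD][X]][Y]DY[X]X[DD][X][X]X[[Y]DY[X][Y]DY[X]][X][X][X[[Y]DY[X][Y]DY[X]][X]][X[DD][X]][Y]DY[X]X[DD][X][X]X[[Y]DY[X][Y]DY[X]][X][X]][X]


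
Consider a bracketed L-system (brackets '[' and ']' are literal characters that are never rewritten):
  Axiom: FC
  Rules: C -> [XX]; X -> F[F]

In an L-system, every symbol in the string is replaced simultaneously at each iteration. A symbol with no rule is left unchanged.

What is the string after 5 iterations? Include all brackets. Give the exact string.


Step 0: FC
Step 1: F[XX]
Step 2: F[F[F]F[F]]
Step 3: F[F[F]F[F]]
Step 4: F[F[F]F[F]]
Step 5: F[F[F]F[F]]

Answer: F[F[F]F[F]]


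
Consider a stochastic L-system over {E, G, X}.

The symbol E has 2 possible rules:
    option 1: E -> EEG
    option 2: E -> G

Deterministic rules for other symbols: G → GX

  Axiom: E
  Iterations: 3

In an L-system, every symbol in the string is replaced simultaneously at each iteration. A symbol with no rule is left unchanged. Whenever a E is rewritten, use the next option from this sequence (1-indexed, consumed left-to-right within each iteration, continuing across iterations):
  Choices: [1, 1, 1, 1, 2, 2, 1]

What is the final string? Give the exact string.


Step 0: E
Step 1: EEG  (used choices [1])
Step 2: EEGEEGGX  (used choices [1, 1])
Step 3: EEGGGXGEEGGXGXX  (used choices [1, 2, 2, 1])

Answer: EEGGGXGEEGGXGXX


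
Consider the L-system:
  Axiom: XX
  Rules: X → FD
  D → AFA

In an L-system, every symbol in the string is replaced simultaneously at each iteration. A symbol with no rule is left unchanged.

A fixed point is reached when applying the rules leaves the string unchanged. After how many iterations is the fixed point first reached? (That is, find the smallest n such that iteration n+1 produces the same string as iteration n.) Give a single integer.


Step 0: XX
Step 1: FDFD
Step 2: FAFAFAFA
Step 3: FAFAFAFA  (unchanged — fixed point at step 2)

Answer: 2


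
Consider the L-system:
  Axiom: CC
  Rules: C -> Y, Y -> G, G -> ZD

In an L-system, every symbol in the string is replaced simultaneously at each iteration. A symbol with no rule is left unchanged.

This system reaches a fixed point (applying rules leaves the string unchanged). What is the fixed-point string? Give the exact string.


Step 0: CC
Step 1: YY
Step 2: GG
Step 3: ZDZD
Step 4: ZDZD  (unchanged — fixed point at step 3)

Answer: ZDZD


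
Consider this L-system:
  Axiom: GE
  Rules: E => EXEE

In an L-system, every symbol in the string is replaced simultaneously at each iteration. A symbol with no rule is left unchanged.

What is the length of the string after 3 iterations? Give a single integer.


Step 0: length = 2
Step 1: length = 5
Step 2: length = 14
Step 3: length = 41

Answer: 41


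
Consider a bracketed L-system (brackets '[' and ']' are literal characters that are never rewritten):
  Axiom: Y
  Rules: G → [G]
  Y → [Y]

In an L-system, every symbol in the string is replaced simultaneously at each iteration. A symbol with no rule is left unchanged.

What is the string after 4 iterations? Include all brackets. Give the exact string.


Answer: [[[[Y]]]]

Derivation:
Step 0: Y
Step 1: [Y]
Step 2: [[Y]]
Step 3: [[[Y]]]
Step 4: [[[[Y]]]]


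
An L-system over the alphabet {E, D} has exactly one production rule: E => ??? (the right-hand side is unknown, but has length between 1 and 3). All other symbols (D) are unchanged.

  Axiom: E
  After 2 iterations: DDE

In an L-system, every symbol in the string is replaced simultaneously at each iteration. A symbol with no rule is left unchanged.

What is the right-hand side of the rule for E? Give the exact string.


Answer: DE

Derivation:
Trying E => DE:
  Step 0: E
  Step 1: DE
  Step 2: DDE
Matches the given result.


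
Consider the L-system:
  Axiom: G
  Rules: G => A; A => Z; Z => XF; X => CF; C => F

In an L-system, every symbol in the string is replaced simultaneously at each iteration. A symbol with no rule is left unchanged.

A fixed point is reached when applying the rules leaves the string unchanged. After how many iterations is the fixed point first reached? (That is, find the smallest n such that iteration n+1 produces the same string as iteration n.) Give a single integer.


Step 0: G
Step 1: A
Step 2: Z
Step 3: XF
Step 4: CFF
Step 5: FFF
Step 6: FFF  (unchanged — fixed point at step 5)

Answer: 5


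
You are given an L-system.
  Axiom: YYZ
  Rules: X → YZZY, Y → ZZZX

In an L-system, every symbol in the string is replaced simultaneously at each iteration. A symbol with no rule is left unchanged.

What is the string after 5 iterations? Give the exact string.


Answer: ZZZZZZZZZXZZZZZXZZZZZZZZXZZZZZXZZZZZZZZZXZZZZZXZZZZZZZZXZZZZZXZ

Derivation:
Step 0: YYZ
Step 1: ZZZXZZZXZ
Step 2: ZZZYZZYZZZYZZYZ
Step 3: ZZZZZZXZZZZZXZZZZZZXZZZZZXZ
Step 4: ZZZZZZYZZYZZZZZYZZYZZZZZZYZZYZZZZZYZZYZ
Step 5: ZZZZZZZZZXZZZZZXZZZZZZZZXZZZZZXZZZZZZZZZXZZZZZXZZZZZZZZXZZZZZXZ


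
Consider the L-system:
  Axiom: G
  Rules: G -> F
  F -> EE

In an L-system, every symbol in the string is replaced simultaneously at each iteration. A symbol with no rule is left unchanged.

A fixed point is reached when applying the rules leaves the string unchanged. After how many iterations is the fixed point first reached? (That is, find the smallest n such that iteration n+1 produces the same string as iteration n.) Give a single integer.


Answer: 2

Derivation:
Step 0: G
Step 1: F
Step 2: EE
Step 3: EE  (unchanged — fixed point at step 2)


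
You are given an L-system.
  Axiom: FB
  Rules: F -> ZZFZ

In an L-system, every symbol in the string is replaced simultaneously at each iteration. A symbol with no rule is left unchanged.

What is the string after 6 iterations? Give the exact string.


Answer: ZZZZZZZZZZZZFZZZZZZB

Derivation:
Step 0: FB
Step 1: ZZFZB
Step 2: ZZZZFZZB
Step 3: ZZZZZZFZZZB
Step 4: ZZZZZZZZFZZZZB
Step 5: ZZZZZZZZZZFZZZZZB
Step 6: ZZZZZZZZZZZZFZZZZZZB


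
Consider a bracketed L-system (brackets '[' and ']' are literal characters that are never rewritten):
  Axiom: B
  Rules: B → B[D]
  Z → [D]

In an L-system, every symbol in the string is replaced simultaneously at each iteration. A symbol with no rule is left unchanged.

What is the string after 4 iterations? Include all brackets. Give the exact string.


Step 0: B
Step 1: B[D]
Step 2: B[D][D]
Step 3: B[D][D][D]
Step 4: B[D][D][D][D]

Answer: B[D][D][D][D]
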